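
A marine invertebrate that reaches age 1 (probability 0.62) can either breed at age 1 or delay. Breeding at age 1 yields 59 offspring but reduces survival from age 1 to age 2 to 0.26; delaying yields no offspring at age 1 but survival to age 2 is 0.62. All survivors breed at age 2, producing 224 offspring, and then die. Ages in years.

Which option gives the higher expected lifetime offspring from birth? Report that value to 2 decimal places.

86.11

breed at age 1: R₀ = 0.62 × (59 + 0.26 × 224) = 0.62 × 117.2400 = 72.6888
delay to age 2: R₀ = 0.62 × (0.62 × 224) = 0.62 × 138.8800 = 86.1056
Higher: delay to age 2 (86.1056).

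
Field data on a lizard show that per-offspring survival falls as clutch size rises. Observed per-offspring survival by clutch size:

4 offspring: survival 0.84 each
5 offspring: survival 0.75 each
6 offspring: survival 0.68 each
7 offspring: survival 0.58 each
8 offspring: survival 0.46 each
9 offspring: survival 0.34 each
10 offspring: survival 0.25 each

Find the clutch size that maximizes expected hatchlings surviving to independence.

6

Expected hatchlings surviving to independence = c × s(c):
  c=4: 4 × 0.84 = 3.360
  c=5: 5 × 0.75 = 3.750
  c=6: 6 × 0.68 = 4.080
  c=7: 7 × 0.58 = 4.060
  c=8: 8 × 0.46 = 3.680
  c=9: 9 × 0.34 = 3.060
  c=10: 10 × 0.25 = 2.500
Maximum at c = 6 (4.080 hatchlings surviving to independence).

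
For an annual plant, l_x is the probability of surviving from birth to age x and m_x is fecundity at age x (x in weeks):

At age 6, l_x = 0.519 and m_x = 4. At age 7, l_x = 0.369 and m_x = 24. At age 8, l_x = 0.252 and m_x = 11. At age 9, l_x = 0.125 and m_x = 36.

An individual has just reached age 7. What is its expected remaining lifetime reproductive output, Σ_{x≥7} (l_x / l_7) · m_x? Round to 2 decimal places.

43.71

l_7 = 0.369. Conditional survival from age 7 to x is l_x / l_7.
  x=7: (0.369/0.369) × 24 = 24.0000
  x=8: (0.252/0.369) × 11 = 7.5122
  x=9: (0.125/0.369) × 36 = 12.1951
Sum = 24.0000 + 7.5122 + 12.1951 = 43.7073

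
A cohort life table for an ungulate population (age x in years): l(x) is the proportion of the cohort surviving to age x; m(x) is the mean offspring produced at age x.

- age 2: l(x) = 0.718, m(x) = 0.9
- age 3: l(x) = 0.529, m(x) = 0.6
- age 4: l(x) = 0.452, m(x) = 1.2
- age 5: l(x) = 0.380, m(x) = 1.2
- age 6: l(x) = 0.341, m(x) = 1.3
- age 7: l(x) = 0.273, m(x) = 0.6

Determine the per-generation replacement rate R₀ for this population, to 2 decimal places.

R₀ = Σ l(x) m(x):
  age 2: 0.718 × 0.9 = 0.6462
  age 3: 0.529 × 0.6 = 0.3174
  age 4: 0.452 × 1.2 = 0.5424
  age 5: 0.380 × 1.2 = 0.4560
  age 6: 0.341 × 1.3 = 0.4433
  age 7: 0.273 × 0.6 = 0.1638
R₀ = 0.6462 + 0.3174 + 0.5424 + 0.4560 + 0.4433 + 0.1638 = 2.5691

2.57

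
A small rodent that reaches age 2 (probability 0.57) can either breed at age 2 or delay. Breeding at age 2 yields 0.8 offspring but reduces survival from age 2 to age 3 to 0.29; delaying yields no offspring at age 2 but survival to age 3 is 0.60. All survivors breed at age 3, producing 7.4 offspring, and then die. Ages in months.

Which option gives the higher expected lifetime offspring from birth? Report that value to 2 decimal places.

breed at age 2: R₀ = 0.57 × (0.8 + 0.29 × 7.4) = 0.57 × 2.9460 = 1.6792
delay to age 3: R₀ = 0.57 × (0.60 × 7.4) = 0.57 × 4.4400 = 2.5308
Higher: delay to age 3 (2.5308).

2.53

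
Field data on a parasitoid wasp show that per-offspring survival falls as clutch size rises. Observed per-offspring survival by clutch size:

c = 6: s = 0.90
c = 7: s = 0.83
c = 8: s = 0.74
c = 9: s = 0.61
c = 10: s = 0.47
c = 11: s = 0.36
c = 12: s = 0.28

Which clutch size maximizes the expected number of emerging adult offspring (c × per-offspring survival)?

Expected emerging adult offspring = c × s(c):
  c=6: 6 × 0.90 = 5.400
  c=7: 7 × 0.83 = 5.810
  c=8: 8 × 0.74 = 5.920
  c=9: 9 × 0.61 = 5.490
  c=10: 10 × 0.47 = 4.700
  c=11: 11 × 0.36 = 3.960
  c=12: 12 × 0.28 = 3.360
Maximum at c = 8 (5.920 emerging adult offspring).

8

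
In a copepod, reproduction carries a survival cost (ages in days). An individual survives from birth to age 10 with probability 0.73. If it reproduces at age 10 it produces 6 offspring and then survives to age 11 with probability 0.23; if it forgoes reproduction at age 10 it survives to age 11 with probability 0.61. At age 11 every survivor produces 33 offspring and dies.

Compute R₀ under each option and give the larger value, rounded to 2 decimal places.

breed at age 10: R₀ = 0.73 × (6 + 0.23 × 33) = 0.73 × 13.5900 = 9.9207
delay to age 11: R₀ = 0.73 × (0.61 × 33) = 0.73 × 20.1300 = 14.6949
Higher: delay to age 11 (14.6949).

14.69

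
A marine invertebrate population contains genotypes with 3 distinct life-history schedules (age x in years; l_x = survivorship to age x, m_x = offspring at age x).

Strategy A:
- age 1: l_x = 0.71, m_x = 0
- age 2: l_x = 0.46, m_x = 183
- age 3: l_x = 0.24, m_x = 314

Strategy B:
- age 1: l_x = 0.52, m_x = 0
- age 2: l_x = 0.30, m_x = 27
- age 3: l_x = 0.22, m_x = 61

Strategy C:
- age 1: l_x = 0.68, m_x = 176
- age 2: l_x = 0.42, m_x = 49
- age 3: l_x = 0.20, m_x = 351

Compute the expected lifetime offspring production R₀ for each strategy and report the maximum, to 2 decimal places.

Strategy A: R₀ = 0.71×0 + 0.46×183 + 0.24×314 = 159.5400
Strategy B: R₀ = 0.52×0 + 0.30×27 + 0.22×61 = 21.5200
Strategy C: R₀ = 0.68×176 + 0.42×49 + 0.20×351 = 210.4600
Highest R₀: strategy C with 210.4600.

210.46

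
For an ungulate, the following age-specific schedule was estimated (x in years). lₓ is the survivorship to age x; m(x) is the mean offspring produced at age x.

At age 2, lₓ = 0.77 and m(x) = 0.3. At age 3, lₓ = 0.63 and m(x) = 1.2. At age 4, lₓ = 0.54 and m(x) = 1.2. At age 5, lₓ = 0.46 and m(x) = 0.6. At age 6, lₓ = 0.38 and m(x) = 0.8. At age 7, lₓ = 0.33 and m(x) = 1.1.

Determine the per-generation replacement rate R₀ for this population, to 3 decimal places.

R₀ = Σ lₓ m(x):
  age 2: 0.77 × 0.3 = 0.2310
  age 3: 0.63 × 1.2 = 0.7560
  age 4: 0.54 × 1.2 = 0.6480
  age 5: 0.46 × 0.6 = 0.2760
  age 6: 0.38 × 0.8 = 0.3040
  age 7: 0.33 × 1.1 = 0.3630
R₀ = 0.2310 + 0.7560 + 0.6480 + 0.2760 + 0.3040 + 0.3630 = 2.5780

2.578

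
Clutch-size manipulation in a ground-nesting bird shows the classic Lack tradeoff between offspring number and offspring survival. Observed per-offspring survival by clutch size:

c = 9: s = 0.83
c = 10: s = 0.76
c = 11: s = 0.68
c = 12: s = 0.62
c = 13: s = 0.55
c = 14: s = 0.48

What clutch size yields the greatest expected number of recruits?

Expected recruits = c × s(c):
  c=9: 9 × 0.83 = 7.470
  c=10: 10 × 0.76 = 7.600
  c=11: 11 × 0.68 = 7.480
  c=12: 12 × 0.62 = 7.440
  c=13: 13 × 0.55 = 7.150
  c=14: 14 × 0.48 = 6.720
Maximum at c = 10 (7.600 recruits).

10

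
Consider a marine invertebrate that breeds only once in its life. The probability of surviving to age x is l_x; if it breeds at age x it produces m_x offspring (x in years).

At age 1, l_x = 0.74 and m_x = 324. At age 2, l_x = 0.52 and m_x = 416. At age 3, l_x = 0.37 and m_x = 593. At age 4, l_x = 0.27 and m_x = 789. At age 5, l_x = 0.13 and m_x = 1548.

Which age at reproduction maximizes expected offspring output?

1

Expected offspring if breeding at age x = l_x × m_x:
  age 1: 0.74 × 324 = 239.760
  age 2: 0.52 × 416 = 216.320
  age 3: 0.37 × 593 = 219.410
  age 4: 0.27 × 789 = 213.030
  age 5: 0.13 × 1548 = 201.240
Maximum at age 1 (239.760).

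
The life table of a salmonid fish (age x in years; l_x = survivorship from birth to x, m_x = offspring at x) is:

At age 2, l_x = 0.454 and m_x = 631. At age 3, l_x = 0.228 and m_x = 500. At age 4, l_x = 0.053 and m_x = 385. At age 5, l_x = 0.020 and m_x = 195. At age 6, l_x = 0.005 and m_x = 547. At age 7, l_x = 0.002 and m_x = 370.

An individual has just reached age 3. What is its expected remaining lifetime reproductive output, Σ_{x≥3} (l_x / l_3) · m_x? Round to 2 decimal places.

l_3 = 0.228. Conditional survival from age 3 to x is l_x / l_3.
  x=3: (0.228/0.228) × 500 = 500.0000
  x=4: (0.053/0.228) × 385 = 89.4956
  x=5: (0.020/0.228) × 195 = 17.1053
  x=6: (0.005/0.228) × 547 = 11.9956
  x=7: (0.002/0.228) × 370 = 3.2456
Sum = 500.0000 + 89.4956 + 17.1053 + 11.9956 + 3.2456 = 621.8421

621.84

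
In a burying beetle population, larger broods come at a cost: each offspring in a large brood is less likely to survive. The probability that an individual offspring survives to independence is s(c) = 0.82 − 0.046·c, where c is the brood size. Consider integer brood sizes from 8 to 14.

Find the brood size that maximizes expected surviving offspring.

9

Expected surviving offspring = c × s(c):
  c=8: 8 × 0.452 = 3.616
  c=9: 9 × 0.406 = 3.654
  c=10: 10 × 0.360 = 3.600
  c=11: 11 × 0.314 = 3.454
  c=12: 12 × 0.268 = 3.216
  c=13: 13 × 0.222 = 2.886
  c=14: 14 × 0.176 = 2.464
Maximum at c = 9 (3.654 surviving offspring).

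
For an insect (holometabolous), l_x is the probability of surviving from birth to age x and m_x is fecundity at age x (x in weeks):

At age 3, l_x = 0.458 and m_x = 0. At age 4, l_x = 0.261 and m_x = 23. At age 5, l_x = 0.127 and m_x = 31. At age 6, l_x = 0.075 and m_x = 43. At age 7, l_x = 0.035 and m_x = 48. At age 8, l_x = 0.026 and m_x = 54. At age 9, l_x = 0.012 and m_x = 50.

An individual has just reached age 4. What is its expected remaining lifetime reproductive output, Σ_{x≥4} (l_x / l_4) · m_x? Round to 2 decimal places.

64.56

l_4 = 0.261. Conditional survival from age 4 to x is l_x / l_4.
  x=4: (0.261/0.261) × 23 = 23.0000
  x=5: (0.127/0.261) × 31 = 15.0843
  x=6: (0.075/0.261) × 43 = 12.3563
  x=7: (0.035/0.261) × 48 = 6.4368
  x=8: (0.026/0.261) × 54 = 5.3793
  x=9: (0.012/0.261) × 50 = 2.2989
Sum = 23.0000 + 15.0843 + 12.3563 + 6.4368 + 5.3793 + 2.2989 = 64.5556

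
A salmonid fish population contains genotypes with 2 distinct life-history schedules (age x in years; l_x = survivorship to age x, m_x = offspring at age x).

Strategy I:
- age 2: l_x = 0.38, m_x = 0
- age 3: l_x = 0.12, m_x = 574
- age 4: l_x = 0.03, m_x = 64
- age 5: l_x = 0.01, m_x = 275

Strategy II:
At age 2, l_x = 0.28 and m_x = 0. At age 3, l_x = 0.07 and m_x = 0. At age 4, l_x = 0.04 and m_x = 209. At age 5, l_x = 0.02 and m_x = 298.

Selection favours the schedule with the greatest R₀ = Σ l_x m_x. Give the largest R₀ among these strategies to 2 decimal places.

73.55

Strategy I: R₀ = 0.38×0 + 0.12×574 + 0.03×64 + 0.01×275 = 73.5500
Strategy II: R₀ = 0.28×0 + 0.07×0 + 0.04×209 + 0.02×298 = 14.3200
Highest R₀: strategy I with 73.5500.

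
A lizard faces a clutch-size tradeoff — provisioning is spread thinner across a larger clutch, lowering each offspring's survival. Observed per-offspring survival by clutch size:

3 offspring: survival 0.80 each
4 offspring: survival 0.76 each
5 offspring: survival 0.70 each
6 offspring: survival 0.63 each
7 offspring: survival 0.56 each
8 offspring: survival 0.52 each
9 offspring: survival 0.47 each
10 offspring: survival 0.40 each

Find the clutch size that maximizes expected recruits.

9

Expected recruits = c × s(c):
  c=3: 3 × 0.80 = 2.400
  c=4: 4 × 0.76 = 3.040
  c=5: 5 × 0.70 = 3.500
  c=6: 6 × 0.63 = 3.780
  c=7: 7 × 0.56 = 3.920
  c=8: 8 × 0.52 = 4.160
  c=9: 9 × 0.47 = 4.230
  c=10: 10 × 0.40 = 4.000
Maximum at c = 9 (4.230 recruits).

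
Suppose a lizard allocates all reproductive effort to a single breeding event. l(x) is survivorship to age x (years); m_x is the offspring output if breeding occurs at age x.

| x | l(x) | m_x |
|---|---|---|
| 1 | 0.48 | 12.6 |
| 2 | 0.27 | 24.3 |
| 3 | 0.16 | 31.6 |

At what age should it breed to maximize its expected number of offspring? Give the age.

2

Expected offspring if breeding at age x = l(x) × m_x:
  age 1: 0.48 × 12.6 = 6.048
  age 2: 0.27 × 24.3 = 6.561
  age 3: 0.16 × 31.6 = 5.056
Maximum at age 2 (6.561).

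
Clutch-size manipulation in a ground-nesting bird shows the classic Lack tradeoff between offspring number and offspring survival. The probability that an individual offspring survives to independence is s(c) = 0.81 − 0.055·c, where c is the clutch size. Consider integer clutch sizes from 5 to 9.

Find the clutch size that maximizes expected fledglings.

Expected fledglings = c × s(c):
  c=5: 5 × 0.535 = 2.675
  c=6: 6 × 0.480 = 2.880
  c=7: 7 × 0.425 = 2.975
  c=8: 8 × 0.370 = 2.960
  c=9: 9 × 0.315 = 2.835
Maximum at c = 7 (2.975 fledglings).

7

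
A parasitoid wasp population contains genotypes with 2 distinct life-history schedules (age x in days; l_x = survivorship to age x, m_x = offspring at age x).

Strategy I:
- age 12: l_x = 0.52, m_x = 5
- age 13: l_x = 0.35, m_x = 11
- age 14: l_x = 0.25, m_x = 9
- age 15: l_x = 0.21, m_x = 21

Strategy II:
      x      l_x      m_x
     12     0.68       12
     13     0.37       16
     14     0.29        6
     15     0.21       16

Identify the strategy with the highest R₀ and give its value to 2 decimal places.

Strategy I: R₀ = 0.52×5 + 0.35×11 + 0.25×9 + 0.21×21 = 13.1100
Strategy II: R₀ = 0.68×12 + 0.37×16 + 0.29×6 + 0.21×16 = 19.1800
Highest R₀: strategy II with 19.1800.

19.18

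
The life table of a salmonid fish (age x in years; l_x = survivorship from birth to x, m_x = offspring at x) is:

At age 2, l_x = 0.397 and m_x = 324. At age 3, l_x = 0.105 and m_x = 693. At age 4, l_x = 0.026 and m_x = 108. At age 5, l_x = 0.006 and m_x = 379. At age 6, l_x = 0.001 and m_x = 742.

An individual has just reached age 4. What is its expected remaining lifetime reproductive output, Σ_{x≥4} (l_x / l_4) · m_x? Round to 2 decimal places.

224.00

l_4 = 0.026. Conditional survival from age 4 to x is l_x / l_4.
  x=4: (0.026/0.026) × 108 = 108.0000
  x=5: (0.006/0.026) × 379 = 87.4615
  x=6: (0.001/0.026) × 742 = 28.5385
Sum = 108.0000 + 87.4615 + 28.5385 = 224.0000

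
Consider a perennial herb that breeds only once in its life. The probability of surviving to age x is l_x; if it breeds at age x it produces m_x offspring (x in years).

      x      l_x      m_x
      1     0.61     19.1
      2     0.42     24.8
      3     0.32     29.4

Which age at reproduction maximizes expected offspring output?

1

Expected offspring if breeding at age x = l_x × m_x:
  age 1: 0.61 × 19.1 = 11.651
  age 2: 0.42 × 24.8 = 10.416
  age 3: 0.32 × 29.4 = 9.408
Maximum at age 1 (11.651).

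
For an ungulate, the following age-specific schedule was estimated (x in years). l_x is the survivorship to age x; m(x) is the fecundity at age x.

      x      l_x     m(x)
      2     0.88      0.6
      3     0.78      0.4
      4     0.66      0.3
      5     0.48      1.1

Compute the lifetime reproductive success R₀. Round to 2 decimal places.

R₀ = Σ l_x m(x):
  age 2: 0.88 × 0.6 = 0.5280
  age 3: 0.78 × 0.4 = 0.3120
  age 4: 0.66 × 0.3 = 0.1980
  age 5: 0.48 × 1.1 = 0.5280
R₀ = 0.5280 + 0.3120 + 0.1980 + 0.5280 = 1.5660

1.57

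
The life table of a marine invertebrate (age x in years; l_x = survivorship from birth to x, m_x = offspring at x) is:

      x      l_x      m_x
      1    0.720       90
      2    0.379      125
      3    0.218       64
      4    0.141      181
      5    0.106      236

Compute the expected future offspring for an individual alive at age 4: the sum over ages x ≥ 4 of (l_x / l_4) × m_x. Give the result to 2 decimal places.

l_4 = 0.141. Conditional survival from age 4 to x is l_x / l_4.
  x=4: (0.141/0.141) × 181 = 181.0000
  x=5: (0.106/0.141) × 236 = 177.4184
Sum = 181.0000 + 177.4184 = 358.4184

358.42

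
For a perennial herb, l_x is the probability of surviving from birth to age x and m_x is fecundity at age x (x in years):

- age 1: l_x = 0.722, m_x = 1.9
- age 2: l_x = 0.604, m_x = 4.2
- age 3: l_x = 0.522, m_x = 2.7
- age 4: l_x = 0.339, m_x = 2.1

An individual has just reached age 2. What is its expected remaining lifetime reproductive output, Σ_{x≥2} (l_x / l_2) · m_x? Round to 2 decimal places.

7.71

l_2 = 0.604. Conditional survival from age 2 to x is l_x / l_2.
  x=2: (0.604/0.604) × 4.2 = 4.2000
  x=3: (0.522/0.604) × 2.7 = 2.3334
  x=4: (0.339/0.604) × 2.1 = 1.1786
Sum = 4.2000 + 2.3334 + 1.1786 = 7.7121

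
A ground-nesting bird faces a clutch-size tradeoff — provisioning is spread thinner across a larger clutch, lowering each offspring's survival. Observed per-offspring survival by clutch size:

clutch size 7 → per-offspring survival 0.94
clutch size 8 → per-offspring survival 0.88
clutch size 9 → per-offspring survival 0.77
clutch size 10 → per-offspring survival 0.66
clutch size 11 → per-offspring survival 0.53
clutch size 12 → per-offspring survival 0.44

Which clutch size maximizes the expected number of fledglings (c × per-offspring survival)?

8

Expected fledglings = c × s(c):
  c=7: 7 × 0.94 = 6.580
  c=8: 8 × 0.88 = 7.040
  c=9: 9 × 0.77 = 6.930
  c=10: 10 × 0.66 = 6.600
  c=11: 11 × 0.53 = 5.830
  c=12: 12 × 0.44 = 5.280
Maximum at c = 8 (7.040 fledglings).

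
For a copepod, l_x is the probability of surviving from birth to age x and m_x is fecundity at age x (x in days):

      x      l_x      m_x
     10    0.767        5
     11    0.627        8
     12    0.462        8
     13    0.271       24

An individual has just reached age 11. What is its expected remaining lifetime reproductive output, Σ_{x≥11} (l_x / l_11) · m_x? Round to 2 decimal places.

24.27

l_11 = 0.627. Conditional survival from age 11 to x is l_x / l_11.
  x=11: (0.627/0.627) × 8 = 8.0000
  x=12: (0.462/0.627) × 8 = 5.8947
  x=13: (0.271/0.627) × 24 = 10.3732
Sum = 8.0000 + 5.8947 + 10.3732 = 24.2679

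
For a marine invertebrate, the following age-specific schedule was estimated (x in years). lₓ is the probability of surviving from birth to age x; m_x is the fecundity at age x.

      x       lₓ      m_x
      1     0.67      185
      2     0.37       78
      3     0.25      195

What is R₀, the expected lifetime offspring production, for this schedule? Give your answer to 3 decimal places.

201.560

R₀ = Σ lₓ m_x:
  age 1: 0.67 × 185 = 123.9500
  age 2: 0.37 × 78 = 28.8600
  age 3: 0.25 × 195 = 48.7500
R₀ = 123.9500 + 28.8600 + 48.7500 = 201.5600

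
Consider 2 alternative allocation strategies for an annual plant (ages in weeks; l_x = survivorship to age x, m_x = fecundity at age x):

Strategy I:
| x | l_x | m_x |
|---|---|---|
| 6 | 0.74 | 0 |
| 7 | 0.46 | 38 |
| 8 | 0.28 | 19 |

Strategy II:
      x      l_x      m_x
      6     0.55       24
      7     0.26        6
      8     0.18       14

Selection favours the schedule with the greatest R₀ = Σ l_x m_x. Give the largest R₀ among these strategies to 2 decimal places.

Strategy I: R₀ = 0.74×0 + 0.46×38 + 0.28×19 = 22.8000
Strategy II: R₀ = 0.55×24 + 0.26×6 + 0.18×14 = 17.2800
Highest R₀: strategy I with 22.8000.

22.80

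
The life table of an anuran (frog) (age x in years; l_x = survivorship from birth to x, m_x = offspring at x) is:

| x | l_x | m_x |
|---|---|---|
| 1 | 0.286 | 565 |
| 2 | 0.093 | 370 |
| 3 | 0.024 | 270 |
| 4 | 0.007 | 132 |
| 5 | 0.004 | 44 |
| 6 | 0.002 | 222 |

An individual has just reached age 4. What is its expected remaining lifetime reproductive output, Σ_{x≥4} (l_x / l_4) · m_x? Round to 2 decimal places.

220.57

l_4 = 0.007. Conditional survival from age 4 to x is l_x / l_4.
  x=4: (0.007/0.007) × 132 = 132.0000
  x=5: (0.004/0.007) × 44 = 25.1429
  x=6: (0.002/0.007) × 222 = 63.4286
Sum = 132.0000 + 25.1429 + 63.4286 = 220.5714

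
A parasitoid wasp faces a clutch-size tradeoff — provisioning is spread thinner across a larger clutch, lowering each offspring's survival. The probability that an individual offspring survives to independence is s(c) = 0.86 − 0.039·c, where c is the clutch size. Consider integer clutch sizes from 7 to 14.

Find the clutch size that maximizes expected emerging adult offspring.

11

Expected emerging adult offspring = c × s(c):
  c=7: 7 × 0.587 = 4.109
  c=8: 8 × 0.548 = 4.384
  c=9: 9 × 0.509 = 4.581
  c=10: 10 × 0.470 = 4.700
  c=11: 11 × 0.431 = 4.741
  c=12: 12 × 0.392 = 4.704
  c=13: 13 × 0.353 = 4.589
  c=14: 14 × 0.314 = 4.396
Maximum at c = 11 (4.741 emerging adult offspring).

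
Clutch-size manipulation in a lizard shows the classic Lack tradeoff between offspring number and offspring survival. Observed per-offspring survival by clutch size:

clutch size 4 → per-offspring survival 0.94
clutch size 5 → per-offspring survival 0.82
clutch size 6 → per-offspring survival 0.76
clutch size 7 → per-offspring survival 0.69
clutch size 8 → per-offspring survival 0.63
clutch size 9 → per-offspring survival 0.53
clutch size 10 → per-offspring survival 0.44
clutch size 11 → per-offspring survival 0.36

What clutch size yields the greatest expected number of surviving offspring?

Expected surviving offspring = c × s(c):
  c=4: 4 × 0.94 = 3.760
  c=5: 5 × 0.82 = 4.100
  c=6: 6 × 0.76 = 4.560
  c=7: 7 × 0.69 = 4.830
  c=8: 8 × 0.63 = 5.040
  c=9: 9 × 0.53 = 4.770
  c=10: 10 × 0.44 = 4.400
  c=11: 11 × 0.36 = 3.960
Maximum at c = 8 (5.040 surviving offspring).

8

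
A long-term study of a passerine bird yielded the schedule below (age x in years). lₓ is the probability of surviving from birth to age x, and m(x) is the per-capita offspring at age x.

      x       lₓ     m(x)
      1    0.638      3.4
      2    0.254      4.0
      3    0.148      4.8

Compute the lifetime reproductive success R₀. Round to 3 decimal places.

R₀ = Σ lₓ m(x):
  age 1: 0.638 × 3.4 = 2.1692
  age 2: 0.254 × 4.0 = 1.0160
  age 3: 0.148 × 4.8 = 0.7104
R₀ = 2.1692 + 1.0160 + 0.7104 = 3.8956

3.896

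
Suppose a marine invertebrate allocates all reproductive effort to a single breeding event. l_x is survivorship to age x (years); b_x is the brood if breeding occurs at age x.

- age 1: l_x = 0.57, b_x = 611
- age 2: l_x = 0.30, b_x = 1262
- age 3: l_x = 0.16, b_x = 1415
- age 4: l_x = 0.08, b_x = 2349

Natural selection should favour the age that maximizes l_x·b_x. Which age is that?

2

Expected offspring if breeding at age x = l_x × b_x:
  age 1: 0.57 × 611 = 348.270
  age 2: 0.30 × 1262 = 378.600
  age 3: 0.16 × 1415 = 226.400
  age 4: 0.08 × 2349 = 187.920
Maximum at age 2 (378.600).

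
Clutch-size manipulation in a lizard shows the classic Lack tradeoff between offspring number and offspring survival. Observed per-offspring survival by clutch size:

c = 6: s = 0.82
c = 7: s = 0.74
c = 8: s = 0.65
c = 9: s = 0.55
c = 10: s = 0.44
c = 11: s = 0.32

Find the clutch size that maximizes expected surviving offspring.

8

Expected surviving offspring = c × s(c):
  c=6: 6 × 0.82 = 4.920
  c=7: 7 × 0.74 = 5.180
  c=8: 8 × 0.65 = 5.200
  c=9: 9 × 0.55 = 4.950
  c=10: 10 × 0.44 = 4.400
  c=11: 11 × 0.32 = 3.520
Maximum at c = 8 (5.200 surviving offspring).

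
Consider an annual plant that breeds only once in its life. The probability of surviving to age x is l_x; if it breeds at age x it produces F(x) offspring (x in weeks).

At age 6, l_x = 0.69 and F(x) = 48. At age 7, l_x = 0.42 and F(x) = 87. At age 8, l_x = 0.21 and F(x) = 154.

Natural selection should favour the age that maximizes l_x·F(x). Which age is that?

7

Expected offspring if breeding at age x = l_x × F(x):
  age 6: 0.69 × 48 = 33.120
  age 7: 0.42 × 87 = 36.540
  age 8: 0.21 × 154 = 32.340
Maximum at age 7 (36.540).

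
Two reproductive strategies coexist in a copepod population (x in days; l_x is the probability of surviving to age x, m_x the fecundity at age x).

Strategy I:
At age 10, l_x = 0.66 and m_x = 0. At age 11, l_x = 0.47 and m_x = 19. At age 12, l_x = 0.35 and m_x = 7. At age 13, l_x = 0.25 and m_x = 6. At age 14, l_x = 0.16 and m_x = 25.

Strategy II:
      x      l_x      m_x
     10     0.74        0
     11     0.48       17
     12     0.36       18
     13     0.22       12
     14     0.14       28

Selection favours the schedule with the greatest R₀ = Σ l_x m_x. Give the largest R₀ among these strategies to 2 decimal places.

21.20

Strategy I: R₀ = 0.66×0 + 0.47×19 + 0.35×7 + 0.25×6 + 0.16×25 = 16.8800
Strategy II: R₀ = 0.74×0 + 0.48×17 + 0.36×18 + 0.22×12 + 0.14×28 = 21.2000
Highest R₀: strategy II with 21.2000.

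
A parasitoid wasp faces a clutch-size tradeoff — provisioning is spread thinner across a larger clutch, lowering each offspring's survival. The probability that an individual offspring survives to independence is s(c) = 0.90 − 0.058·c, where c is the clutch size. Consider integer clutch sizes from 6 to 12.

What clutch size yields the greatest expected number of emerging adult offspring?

Expected emerging adult offspring = c × s(c):
  c=6: 6 × 0.552 = 3.312
  c=7: 7 × 0.494 = 3.458
  c=8: 8 × 0.436 = 3.488
  c=9: 9 × 0.378 = 3.402
  c=10: 10 × 0.320 = 3.200
  c=11: 11 × 0.262 = 2.882
  c=12: 12 × 0.204 = 2.448
Maximum at c = 8 (3.488 emerging adult offspring).

8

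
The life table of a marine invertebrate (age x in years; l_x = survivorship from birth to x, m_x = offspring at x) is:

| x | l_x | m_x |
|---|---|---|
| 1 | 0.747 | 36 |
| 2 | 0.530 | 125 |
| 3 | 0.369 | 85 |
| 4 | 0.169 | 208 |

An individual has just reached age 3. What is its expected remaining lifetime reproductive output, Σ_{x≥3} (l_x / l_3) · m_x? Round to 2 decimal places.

l_3 = 0.369. Conditional survival from age 3 to x is l_x / l_3.
  x=3: (0.369/0.369) × 85 = 85.0000
  x=4: (0.169/0.369) × 208 = 95.2629
Sum = 85.0000 + 95.2629 = 180.2629

180.26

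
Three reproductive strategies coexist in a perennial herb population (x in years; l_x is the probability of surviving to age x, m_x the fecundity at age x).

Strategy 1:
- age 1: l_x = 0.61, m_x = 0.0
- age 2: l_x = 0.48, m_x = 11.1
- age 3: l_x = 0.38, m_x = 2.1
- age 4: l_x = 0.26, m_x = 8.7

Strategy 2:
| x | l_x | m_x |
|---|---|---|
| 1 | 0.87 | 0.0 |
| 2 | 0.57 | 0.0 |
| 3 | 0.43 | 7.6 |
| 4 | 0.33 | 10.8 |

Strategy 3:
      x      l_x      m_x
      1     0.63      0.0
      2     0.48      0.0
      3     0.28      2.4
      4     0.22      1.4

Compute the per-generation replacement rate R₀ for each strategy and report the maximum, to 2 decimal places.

Strategy 1: R₀ = 0.61×0.0 + 0.48×11.1 + 0.38×2.1 + 0.26×8.7 = 8.3880
Strategy 2: R₀ = 0.87×0.0 + 0.57×0.0 + 0.43×7.6 + 0.33×10.8 = 6.8320
Strategy 3: R₀ = 0.63×0.0 + 0.48×0.0 + 0.28×2.4 + 0.22×1.4 = 0.9800
Highest R₀: strategy 1 with 8.3880.

8.39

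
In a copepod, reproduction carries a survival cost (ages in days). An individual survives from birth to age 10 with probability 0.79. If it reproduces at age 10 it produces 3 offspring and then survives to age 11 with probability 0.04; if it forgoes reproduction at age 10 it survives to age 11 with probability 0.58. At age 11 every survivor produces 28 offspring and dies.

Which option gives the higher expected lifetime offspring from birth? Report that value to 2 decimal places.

breed at age 10: R₀ = 0.79 × (3 + 0.04 × 28) = 0.79 × 4.1200 = 3.2548
delay to age 11: R₀ = 0.79 × (0.58 × 28) = 0.79 × 16.2400 = 12.8296
Higher: delay to age 11 (12.8296).

12.83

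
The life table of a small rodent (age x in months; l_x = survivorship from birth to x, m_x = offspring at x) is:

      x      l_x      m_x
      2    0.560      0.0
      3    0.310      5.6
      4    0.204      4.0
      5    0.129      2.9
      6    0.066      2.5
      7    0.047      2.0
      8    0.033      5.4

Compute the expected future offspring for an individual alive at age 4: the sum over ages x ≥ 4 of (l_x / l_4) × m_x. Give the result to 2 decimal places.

7.98

l_4 = 0.204. Conditional survival from age 4 to x is l_x / l_4.
  x=4: (0.204/0.204) × 4.0 = 4.0000
  x=5: (0.129/0.204) × 2.9 = 1.8338
  x=6: (0.066/0.204) × 2.5 = 0.8088
  x=7: (0.047/0.204) × 2.0 = 0.4608
  x=8: (0.033/0.204) × 5.4 = 0.8735
Sum = 4.0000 + 1.8338 + 0.8088 + 0.4608 + 0.8735 = 7.9770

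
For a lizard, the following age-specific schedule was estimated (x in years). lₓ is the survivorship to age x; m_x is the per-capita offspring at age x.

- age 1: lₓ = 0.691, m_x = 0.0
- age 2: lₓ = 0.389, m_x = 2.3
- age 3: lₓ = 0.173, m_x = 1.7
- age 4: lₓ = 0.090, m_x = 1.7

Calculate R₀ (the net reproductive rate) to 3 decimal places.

1.342

R₀ = Σ lₓ m_x:
  age 1: 0.691 × 0.0 = 0.0000
  age 2: 0.389 × 2.3 = 0.8947
  age 3: 0.173 × 1.7 = 0.2941
  age 4: 0.090 × 1.7 = 0.1530
R₀ = 0.0000 + 0.8947 + 0.2941 + 0.1530 = 1.3418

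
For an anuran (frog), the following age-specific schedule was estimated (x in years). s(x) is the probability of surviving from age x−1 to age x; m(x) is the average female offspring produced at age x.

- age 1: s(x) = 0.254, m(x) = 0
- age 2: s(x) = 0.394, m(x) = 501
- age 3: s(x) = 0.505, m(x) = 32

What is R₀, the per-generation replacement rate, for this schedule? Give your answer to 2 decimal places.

51.76

Survivorship from birth: l_x = s_1·s_2·…·s_x.
  l_1 = 0.25400
  l_2 = 0.10008
  l_3 = 0.05054
R₀ = Σ l_x m(x):
  age 1: 0.25400 × 0 = 0.0000
  age 2: 0.10008 × 501 = 50.1401
  age 3: 0.05054 × 32 = 1.6173
R₀ = 0.0000 + 50.1401 + 1.6173 = 51.7574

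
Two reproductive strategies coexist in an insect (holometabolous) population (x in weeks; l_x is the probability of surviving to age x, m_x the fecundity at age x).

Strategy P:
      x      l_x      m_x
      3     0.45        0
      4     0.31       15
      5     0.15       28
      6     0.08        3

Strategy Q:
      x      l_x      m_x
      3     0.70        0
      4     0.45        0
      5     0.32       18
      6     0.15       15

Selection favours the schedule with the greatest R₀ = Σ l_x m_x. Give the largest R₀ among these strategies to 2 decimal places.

9.09

Strategy P: R₀ = 0.45×0 + 0.31×15 + 0.15×28 + 0.08×3 = 9.0900
Strategy Q: R₀ = 0.70×0 + 0.45×0 + 0.32×18 + 0.15×15 = 8.0100
Highest R₀: strategy P with 9.0900.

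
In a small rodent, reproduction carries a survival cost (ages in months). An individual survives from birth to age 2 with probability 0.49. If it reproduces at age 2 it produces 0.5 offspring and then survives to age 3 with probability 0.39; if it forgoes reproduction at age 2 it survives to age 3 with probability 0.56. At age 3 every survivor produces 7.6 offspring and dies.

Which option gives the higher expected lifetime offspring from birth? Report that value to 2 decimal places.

2.09

breed at age 2: R₀ = 0.49 × (0.5 + 0.39 × 7.6) = 0.49 × 3.4640 = 1.6974
delay to age 3: R₀ = 0.49 × (0.56 × 7.6) = 0.49 × 4.2560 = 2.0854
Higher: delay to age 3 (2.0854).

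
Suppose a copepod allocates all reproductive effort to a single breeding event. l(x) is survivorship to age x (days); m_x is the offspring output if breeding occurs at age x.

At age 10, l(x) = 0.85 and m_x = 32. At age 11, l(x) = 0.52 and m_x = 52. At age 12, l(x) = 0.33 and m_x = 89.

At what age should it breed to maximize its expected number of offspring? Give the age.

12

Expected offspring if breeding at age x = l(x) × m_x:
  age 10: 0.85 × 32 = 27.200
  age 11: 0.52 × 52 = 27.040
  age 12: 0.33 × 89 = 29.370
Maximum at age 12 (29.370).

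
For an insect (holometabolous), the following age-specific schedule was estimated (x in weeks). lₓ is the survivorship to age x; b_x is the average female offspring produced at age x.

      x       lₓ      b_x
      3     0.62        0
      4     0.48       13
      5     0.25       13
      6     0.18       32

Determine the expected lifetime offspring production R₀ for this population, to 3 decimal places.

R₀ = Σ lₓ b_x:
  age 3: 0.62 × 0 = 0.0000
  age 4: 0.48 × 13 = 6.2400
  age 5: 0.25 × 13 = 3.2500
  age 6: 0.18 × 32 = 5.7600
R₀ = 0.0000 + 6.2400 + 3.2500 + 5.7600 = 15.2500

15.250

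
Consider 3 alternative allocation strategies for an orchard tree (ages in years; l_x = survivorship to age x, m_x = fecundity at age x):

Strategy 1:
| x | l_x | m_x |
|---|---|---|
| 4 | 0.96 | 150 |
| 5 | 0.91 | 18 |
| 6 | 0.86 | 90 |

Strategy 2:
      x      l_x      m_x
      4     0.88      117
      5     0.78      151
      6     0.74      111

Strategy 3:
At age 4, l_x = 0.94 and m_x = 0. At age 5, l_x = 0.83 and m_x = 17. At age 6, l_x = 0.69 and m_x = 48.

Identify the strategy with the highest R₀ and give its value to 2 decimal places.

302.88

Strategy 1: R₀ = 0.96×150 + 0.91×18 + 0.86×90 = 237.7800
Strategy 2: R₀ = 0.88×117 + 0.78×151 + 0.74×111 = 302.8800
Strategy 3: R₀ = 0.94×0 + 0.83×17 + 0.69×48 = 47.2300
Highest R₀: strategy 2 with 302.8800.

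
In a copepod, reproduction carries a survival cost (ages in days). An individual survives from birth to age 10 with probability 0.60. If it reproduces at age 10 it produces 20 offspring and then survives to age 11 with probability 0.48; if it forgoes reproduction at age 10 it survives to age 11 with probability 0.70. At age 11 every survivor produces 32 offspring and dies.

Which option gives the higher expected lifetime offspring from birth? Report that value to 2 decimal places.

breed at age 10: R₀ = 0.60 × (20 + 0.48 × 32) = 0.60 × 35.3600 = 21.2160
delay to age 11: R₀ = 0.60 × (0.70 × 32) = 0.60 × 22.4000 = 13.4400
Higher: breed at age 10 (21.2160).

21.22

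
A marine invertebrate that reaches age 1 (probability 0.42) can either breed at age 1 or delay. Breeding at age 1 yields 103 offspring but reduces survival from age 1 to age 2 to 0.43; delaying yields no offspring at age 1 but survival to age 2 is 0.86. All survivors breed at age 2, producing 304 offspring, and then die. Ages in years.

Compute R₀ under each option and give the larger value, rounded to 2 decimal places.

109.80

breed at age 1: R₀ = 0.42 × (103 + 0.43 × 304) = 0.42 × 233.7200 = 98.1624
delay to age 2: R₀ = 0.42 × (0.86 × 304) = 0.42 × 261.4400 = 109.8048
Higher: delay to age 2 (109.8048).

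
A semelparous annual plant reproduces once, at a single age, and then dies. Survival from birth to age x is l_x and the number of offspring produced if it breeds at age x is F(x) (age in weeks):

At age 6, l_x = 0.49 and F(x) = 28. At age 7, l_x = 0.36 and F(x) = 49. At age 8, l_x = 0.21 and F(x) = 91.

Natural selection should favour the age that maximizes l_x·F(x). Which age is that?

Expected offspring if breeding at age x = l_x × F(x):
  age 6: 0.49 × 28 = 13.720
  age 7: 0.36 × 49 = 17.640
  age 8: 0.21 × 91 = 19.110
Maximum at age 8 (19.110).

8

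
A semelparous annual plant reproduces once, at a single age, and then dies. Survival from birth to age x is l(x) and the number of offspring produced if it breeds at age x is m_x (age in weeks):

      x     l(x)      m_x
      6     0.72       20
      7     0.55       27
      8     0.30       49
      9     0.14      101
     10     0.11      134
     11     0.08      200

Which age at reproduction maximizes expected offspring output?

11

Expected offspring if breeding at age x = l(x) × m_x:
  age 6: 0.72 × 20 = 14.400
  age 7: 0.55 × 27 = 14.850
  age 8: 0.30 × 49 = 14.700
  age 9: 0.14 × 101 = 14.140
  age 10: 0.11 × 134 = 14.740
  age 11: 0.08 × 200 = 16.000
Maximum at age 11 (16.000).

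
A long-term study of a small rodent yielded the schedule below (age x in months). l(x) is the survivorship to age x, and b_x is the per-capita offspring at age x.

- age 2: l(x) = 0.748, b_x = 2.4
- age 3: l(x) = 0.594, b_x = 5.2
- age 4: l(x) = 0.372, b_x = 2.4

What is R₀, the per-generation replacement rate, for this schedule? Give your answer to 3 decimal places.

R₀ = Σ l(x) b_x:
  age 2: 0.748 × 2.4 = 1.7952
  age 3: 0.594 × 5.2 = 3.0888
  age 4: 0.372 × 2.4 = 0.8928
R₀ = 1.7952 + 3.0888 + 0.8928 = 5.7768

5.777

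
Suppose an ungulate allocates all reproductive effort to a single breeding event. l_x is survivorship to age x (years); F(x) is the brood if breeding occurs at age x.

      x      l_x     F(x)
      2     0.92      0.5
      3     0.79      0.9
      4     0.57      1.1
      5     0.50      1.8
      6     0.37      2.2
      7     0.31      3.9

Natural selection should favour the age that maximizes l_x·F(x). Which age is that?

Expected offspring if breeding at age x = l_x × F(x):
  age 2: 0.92 × 0.5 = 0.460
  age 3: 0.79 × 0.9 = 0.711
  age 4: 0.57 × 1.1 = 0.627
  age 5: 0.50 × 1.8 = 0.900
  age 6: 0.37 × 2.2 = 0.814
  age 7: 0.31 × 3.9 = 1.209
Maximum at age 7 (1.209).

7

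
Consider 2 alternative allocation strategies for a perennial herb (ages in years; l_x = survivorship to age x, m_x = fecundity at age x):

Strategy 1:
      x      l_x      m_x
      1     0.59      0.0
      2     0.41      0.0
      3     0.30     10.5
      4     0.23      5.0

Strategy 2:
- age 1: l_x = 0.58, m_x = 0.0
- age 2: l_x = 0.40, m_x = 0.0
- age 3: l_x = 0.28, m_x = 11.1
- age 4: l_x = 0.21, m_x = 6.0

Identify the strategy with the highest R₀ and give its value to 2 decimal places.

Strategy 1: R₀ = 0.59×0.0 + 0.41×0.0 + 0.30×10.5 + 0.23×5.0 = 4.3000
Strategy 2: R₀ = 0.58×0.0 + 0.40×0.0 + 0.28×11.1 + 0.21×6.0 = 4.3680
Highest R₀: strategy 2 with 4.3680.

4.37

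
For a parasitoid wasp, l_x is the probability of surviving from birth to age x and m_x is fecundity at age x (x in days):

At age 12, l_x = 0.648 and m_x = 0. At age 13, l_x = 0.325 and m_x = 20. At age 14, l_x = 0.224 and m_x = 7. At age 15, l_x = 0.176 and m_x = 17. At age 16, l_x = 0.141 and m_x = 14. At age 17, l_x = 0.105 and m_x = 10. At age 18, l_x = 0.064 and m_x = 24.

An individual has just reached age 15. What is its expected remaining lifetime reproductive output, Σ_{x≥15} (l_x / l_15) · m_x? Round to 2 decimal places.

42.91

l_15 = 0.176. Conditional survival from age 15 to x is l_x / l_15.
  x=15: (0.176/0.176) × 17 = 17.0000
  x=16: (0.141/0.176) × 14 = 11.2159
  x=17: (0.105/0.176) × 10 = 5.9659
  x=18: (0.064/0.176) × 24 = 8.7273
Sum = 17.0000 + 11.2159 + 5.9659 + 8.7273 = 42.9091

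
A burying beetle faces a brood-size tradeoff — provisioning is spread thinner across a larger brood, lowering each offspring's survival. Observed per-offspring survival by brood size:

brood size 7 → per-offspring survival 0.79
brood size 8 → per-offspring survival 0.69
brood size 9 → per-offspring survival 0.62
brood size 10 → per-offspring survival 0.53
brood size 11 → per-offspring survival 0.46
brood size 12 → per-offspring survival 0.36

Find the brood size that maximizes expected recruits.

9

Expected recruits = c × s(c):
  c=7: 7 × 0.79 = 5.530
  c=8: 8 × 0.69 = 5.520
  c=9: 9 × 0.62 = 5.580
  c=10: 10 × 0.53 = 5.300
  c=11: 11 × 0.46 = 5.060
  c=12: 12 × 0.36 = 4.320
Maximum at c = 9 (5.580 recruits).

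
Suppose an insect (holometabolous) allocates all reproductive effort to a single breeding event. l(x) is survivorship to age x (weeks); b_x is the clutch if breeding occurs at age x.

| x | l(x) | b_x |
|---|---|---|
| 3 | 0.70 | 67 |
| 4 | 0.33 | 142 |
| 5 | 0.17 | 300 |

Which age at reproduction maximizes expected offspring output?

5

Expected offspring if breeding at age x = l(x) × b_x:
  age 3: 0.70 × 67 = 46.900
  age 4: 0.33 × 142 = 46.860
  age 5: 0.17 × 300 = 51.000
Maximum at age 5 (51.000).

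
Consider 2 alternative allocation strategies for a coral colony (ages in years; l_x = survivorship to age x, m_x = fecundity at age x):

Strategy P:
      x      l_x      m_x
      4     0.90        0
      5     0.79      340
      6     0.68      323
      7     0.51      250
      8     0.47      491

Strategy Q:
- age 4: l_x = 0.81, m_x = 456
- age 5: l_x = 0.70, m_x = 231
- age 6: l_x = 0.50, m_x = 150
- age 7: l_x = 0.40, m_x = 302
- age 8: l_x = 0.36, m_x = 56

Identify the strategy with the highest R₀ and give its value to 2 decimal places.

Strategy P: R₀ = 0.90×0 + 0.79×340 + 0.68×323 + 0.51×250 + 0.47×491 = 846.5100
Strategy Q: R₀ = 0.81×456 + 0.70×231 + 0.50×150 + 0.40×302 + 0.36×56 = 747.0200
Highest R₀: strategy P with 846.5100.

846.51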